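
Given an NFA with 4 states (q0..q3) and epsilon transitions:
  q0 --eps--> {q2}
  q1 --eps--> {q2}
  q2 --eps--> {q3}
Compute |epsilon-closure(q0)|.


Starting from q0
Initialize closure = {q0}
Follow epsilon from q0 -> add q2
Follow epsilon from q2 -> add q3
Final closure: {q0, q2, q3}
Size = 3

3


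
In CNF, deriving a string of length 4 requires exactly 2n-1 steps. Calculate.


Chomsky Normal Form derivation:
String length n = 4
Each step either:
  - Splits a nonterminal into two (n-1 such steps)
  - Converts a nonterminal to terminal (n such steps)
Total = (n-1) + n = 2n - 1
= 2(4) - 1
= 8 - 1
= 7

7


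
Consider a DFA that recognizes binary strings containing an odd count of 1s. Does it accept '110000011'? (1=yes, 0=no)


DFA has 2 states: q_even (start, accept=no) and q_odd
Processing string '110000011' character by character:
  Position 0: read '1', 1-count=1 -> q_odd
  Position 1: read '1', 1-count=2 -> q_even
  Position 2: read '0', 1-count=2 -> q_even (no change)
  Position 3: read '0', 1-count=2 -> q_even (no change)
  Position 4: read '0', 1-count=2 -> q_even (no change)
  Position 5: read '0', 1-count=2 -> q_even (no change)
  Position 6: read '0', 1-count=2 -> q_even (no change)
  Position 7: read '1', 1-count=3 -> q_odd
  Position 8: read '1', 1-count=4 -> q_even
Final state: q_even, total 1s = 4 (even); the DFA requires an odd count -> reject

0


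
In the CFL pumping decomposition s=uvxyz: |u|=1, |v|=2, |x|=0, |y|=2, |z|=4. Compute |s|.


|s| = |u| + |v| + |x| + |y| + |z|
= 1 + 2 + 0 + 2 + 4
= 3 + 0 + 6
= 3 + 6
= 9

9


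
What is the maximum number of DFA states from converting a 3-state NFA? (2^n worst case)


NFA has 3 states
Subset construction: each DFA state = subset of NFA states
Maximum subsets = 2^3
2^3 = 8

8


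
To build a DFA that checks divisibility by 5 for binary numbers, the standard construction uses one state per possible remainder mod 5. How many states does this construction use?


Divisibility by 5 is tracked via the remainder mod 5: 0, 1, ..., 4
The construction assigns one state to each remainder
Number of remainders = 5

5


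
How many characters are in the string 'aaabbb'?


String: 'aaabbb'
Counting characters:
  'a' appears 3 time(s)
  'b' appears 3 time(s)
Total length = 3 + 3 = 6

6


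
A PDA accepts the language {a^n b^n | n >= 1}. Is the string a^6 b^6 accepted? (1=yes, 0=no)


Language requires equal numbers of a's and b's
PDA pushes for each 'a', pops for each 'b'
Number of a's = 6
Number of b's = 6
6 == 6 -> Accept

1


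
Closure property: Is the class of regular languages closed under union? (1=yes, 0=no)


Regular languages are closed under all standard operations:
- Union: Yes (product construction)
- Intersection: Yes (product construction)
- Complement: Yes (swap accept/reject)
- Concatenation: Yes (NFA construction)
Operation: union -> Closed

1


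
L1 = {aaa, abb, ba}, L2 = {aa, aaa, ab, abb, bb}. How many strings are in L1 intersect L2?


L1 = {aaa, abb, ba}
L2 = {aa, aaa, ab, abb, bb}
Checking each string in L1 against L2:
  'aaa': in L2? Yes
  'abb': in L2? Yes
  'ba': in L2? No
Intersection = {aaa, abb}
|L1 ∩ L2| = 2

2


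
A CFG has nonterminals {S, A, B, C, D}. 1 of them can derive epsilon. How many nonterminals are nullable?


Nonterminals: {S, A, B, C, D}
A nonterminal is nullable if it can derive epsilon
Counting nullable nonterminals: 1
Total nullable = 1

1


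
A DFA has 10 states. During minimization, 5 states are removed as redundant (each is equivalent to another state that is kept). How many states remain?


Original DFA: 10 states
Redundant states removed: 5
Minimized states = original - removed
= 10 - 5
= 5

5


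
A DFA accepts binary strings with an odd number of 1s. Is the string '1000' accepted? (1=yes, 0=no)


DFA has 2 states: q_even (start, accept=no) and q_odd
Processing string '1000' character by character:
  Position 0: read '1', 1-count=1 -> q_odd
  Position 1: read '0', 1-count=1 -> q_odd (no change)
  Position 2: read '0', 1-count=1 -> q_odd (no change)
  Position 3: read '0', 1-count=1 -> q_odd (no change)
Final state: q_odd, total 1s = 1 (odd); the DFA requires an odd count -> accept

1


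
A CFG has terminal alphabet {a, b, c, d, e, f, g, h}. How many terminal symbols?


Terminal symbols: a, b, c, d, e, f, g, h
Counting each: a (#1), b (#2), c (#3), d (#4), e (#5), f (#6), g (#7), h (#8)
Total = 8

8


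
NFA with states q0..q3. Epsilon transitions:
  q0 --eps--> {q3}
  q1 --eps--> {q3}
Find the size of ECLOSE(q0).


Starting from q0
Initialize closure = {q0}
Follow epsilon from q0 -> add q3
Final closure: {q0, q3}
Size = 2

2


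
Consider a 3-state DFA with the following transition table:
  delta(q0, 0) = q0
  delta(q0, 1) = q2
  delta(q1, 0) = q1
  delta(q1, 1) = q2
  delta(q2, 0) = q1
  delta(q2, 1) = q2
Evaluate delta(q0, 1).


Looking up transition function:
delta(q0, 1) in the table
Row: q0, Column: 1
Result: q2

q2


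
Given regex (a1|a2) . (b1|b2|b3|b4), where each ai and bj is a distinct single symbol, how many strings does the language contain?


First group: 2 alternatives
Second group: 4 alternatives
Concatenation: each choice from group 1 pairs with each from group 2
Total = 2 x 4 = 8

8


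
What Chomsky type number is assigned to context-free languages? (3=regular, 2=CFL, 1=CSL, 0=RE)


Chomsky hierarchy levels:
  Type 3: Regular (DFA/NFA/regex)
  Type 2: Context-free (PDA)
  Type 1: Context-sensitive
  Type 0: Recursively enumerable (TM)
'context-free' corresponds to Type 2

2


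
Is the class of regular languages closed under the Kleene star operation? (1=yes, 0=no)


Regular languages are closed under:
- Union (DFA product construction)
- Intersection (DFA product construction)
- Complement (swap accept/reject states)
- Concatenation (NFA construction)
- Kleene star (NFA construction)
Kleene star is in this list
Therefore: closed

1


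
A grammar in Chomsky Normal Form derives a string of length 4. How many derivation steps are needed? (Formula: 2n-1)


Chomsky Normal Form derivation:
String length n = 4
Each step either:
  - Splits a nonterminal into two (n-1 such steps)
  - Converts a nonterminal to terminal (n such steps)
Total = (n-1) + n = 2n - 1
= 2(4) - 1
= 8 - 1
= 7

7


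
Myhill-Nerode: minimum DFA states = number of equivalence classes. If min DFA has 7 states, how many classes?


Myhill-Nerode theorem:
Number of equivalence classes = number of states in minimal DFA
Minimal DFA states = 7
Therefore equivalence classes = 7

7


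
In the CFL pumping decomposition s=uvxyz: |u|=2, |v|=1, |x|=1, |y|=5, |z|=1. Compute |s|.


|s| = |u| + |v| + |x| + |y| + |z|
= 2 + 1 + 1 + 5 + 1
= 3 + 1 + 6
= 4 + 6
= 10

10


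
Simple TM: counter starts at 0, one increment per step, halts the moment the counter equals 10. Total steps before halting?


Counter starts at 0. Counting sequence:
  Step 1: counter = 1
  Step 2: counter = 2
  Step 3: counter = 3
  Step 4: counter = 4
  Step 5: counter = 5
  Step 6: counter = 6
  ...
  Step 10: counter = 10
Counter reached 10 -> halt
Total steps = 10

10


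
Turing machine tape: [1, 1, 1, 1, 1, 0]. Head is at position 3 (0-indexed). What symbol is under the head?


Tape: [1, 1, 1, 1, 1, 0]
Positions: 0 1 2 3 4 5
Values:    1 1 1 1 1 0
Head at position 3
tape[3] = 1

1


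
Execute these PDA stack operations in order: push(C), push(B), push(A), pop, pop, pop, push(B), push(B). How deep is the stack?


Tracing stack operations:
  push(C) -> stack = [C], depth=1
  push(B) -> stack = [C,B], depth=2
  push(A) -> stack = [C,B,A], depth=3
  pop -> removed A, stack = [C,B], depth=2
  pop -> removed B, stack = [C], depth=1
  pop -> removed C, stack = [], depth=0
  push(B) -> stack = [B], depth=1
  push(B) -> stack = [B,B], depth=2
Final depth = 2

2


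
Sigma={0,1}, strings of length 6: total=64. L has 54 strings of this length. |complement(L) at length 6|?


Alphabet: {0,1}
String length: 6
Total strings of length 6 = 2^6 = 64
Strings in L = 54
Complement = total - |L|
= 64 - 54
= 10

10


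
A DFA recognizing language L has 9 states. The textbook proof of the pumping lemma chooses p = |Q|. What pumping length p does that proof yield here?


Pumping lemma for regular languages (standard proof):
Take p = |Q|, the number of DFA states.
Any string of length >= |Q| passes through |Q|+1 states while reading its first |Q| symbols,
so by pigeonhole some state repeats, giving the loop that can be pumped.
Here |Q| = 9
Therefore the proof uses p = 9

9


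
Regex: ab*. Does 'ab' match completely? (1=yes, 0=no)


Pattern: ab*
String: 'ab'
Pattern requires: exactly one 'a' followed by zero or more 'b's
First char is 'a' -> OK
Rest 'b': all b's? Yes
Result: 1

1


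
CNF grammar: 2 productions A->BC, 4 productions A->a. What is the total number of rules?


CNF allows two rule forms:
  A -> BC (binary): 2 rules
  A -> a (terminal): 4 rules
Total = 2 + 4 = 6

6


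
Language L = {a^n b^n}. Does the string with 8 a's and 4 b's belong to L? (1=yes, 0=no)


Language requires equal numbers of a's and b's
PDA pushes for each 'a', pops for each 'b'
Number of a's = 8
Number of b's = 4
8 != 4 -> Reject

0


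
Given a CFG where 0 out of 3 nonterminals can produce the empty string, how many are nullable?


Nonterminals: {S, A, B}
A nonterminal is nullable if it can derive epsilon
Counting nullable nonterminals: 0
Total nullable = 0

0


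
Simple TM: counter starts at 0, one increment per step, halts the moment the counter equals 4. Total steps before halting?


Counter starts at 0. Counting sequence:
  Step 1: counter = 1
  Step 2: counter = 2
  Step 3: counter = 3
  Step 4: counter = 4
Counter reached 4 -> halt
Total steps = 4

4


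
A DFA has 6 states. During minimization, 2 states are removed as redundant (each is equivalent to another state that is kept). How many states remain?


Original DFA: 6 states
Redundant states removed: 2
Minimized states = original - removed
= 6 - 2
= 4

4


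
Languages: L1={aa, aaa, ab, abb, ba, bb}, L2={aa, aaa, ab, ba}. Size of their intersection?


L1 = {aa, aaa, ab, abb, ba, bb}
L2 = {aa, aaa, ab, ba}
Checking each string in L1 against L2:
  'aa': in L2? Yes
  'aaa': in L2? Yes
  'ab': in L2? Yes
  'abb': in L2? No
  'ba': in L2? Yes
  'bb': in L2? No
Intersection = {aa, aaa, ab, ba}
|L1 ∩ L2| = 4

4


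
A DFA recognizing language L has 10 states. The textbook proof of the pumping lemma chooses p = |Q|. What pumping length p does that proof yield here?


Pumping lemma for regular languages (standard proof):
Take p = |Q|, the number of DFA states.
Any string of length >= |Q| passes through |Q|+1 states while reading its first |Q| symbols,
so by pigeonhole some state repeats, giving the loop that can be pumped.
Here |Q| = 10
Therefore the proof uses p = 10

10


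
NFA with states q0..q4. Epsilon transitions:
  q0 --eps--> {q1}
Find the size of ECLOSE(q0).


Starting from q0
Initialize closure = {q0}
Follow epsilon from q0 -> add q1
Final closure: {q0, q1}
Size = 2

2


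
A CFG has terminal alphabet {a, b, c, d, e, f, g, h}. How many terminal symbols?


Terminal symbols: a, b, c, d, e, f, g, h
Counting each: a (#1), b (#2), c (#3), d (#4), e (#5), f (#6), g (#7), h (#8)
Total = 8

8


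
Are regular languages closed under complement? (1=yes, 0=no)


Regular languages are closed under:
- Union (DFA product construction)
- Intersection (DFA product construction)
- Complement (swap accept/reject states)
- Concatenation (NFA construction)
- Kleene star (NFA construction)
complement is in this list
Therefore: closed

1


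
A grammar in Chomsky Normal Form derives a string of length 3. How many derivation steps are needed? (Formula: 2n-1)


Chomsky Normal Form derivation:
String length n = 3
Each step either:
  - Splits a nonterminal into two (n-1 such steps)
  - Converts a nonterminal to terminal (n such steps)
Total = (n-1) + n = 2n - 1
= 2(3) - 1
= 6 - 1
= 5

5


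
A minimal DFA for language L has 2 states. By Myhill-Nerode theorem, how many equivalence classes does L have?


Myhill-Nerode theorem:
Number of equivalence classes = number of states in minimal DFA
Minimal DFA states = 2
Therefore equivalence classes = 2

2


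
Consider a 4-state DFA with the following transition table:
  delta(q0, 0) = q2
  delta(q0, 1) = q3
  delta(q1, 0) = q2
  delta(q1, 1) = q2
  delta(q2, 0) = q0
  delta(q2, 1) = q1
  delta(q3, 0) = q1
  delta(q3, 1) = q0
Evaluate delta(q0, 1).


Looking up transition function:
delta(q0, 1) in the table
Row: q0, Column: 1
Result: q3

q3


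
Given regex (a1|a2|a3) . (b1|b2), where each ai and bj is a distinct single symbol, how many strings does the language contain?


First group: 3 alternatives
Second group: 2 alternatives
Concatenation: each choice from group 1 pairs with each from group 2
Total = 3 x 2 = 6

6


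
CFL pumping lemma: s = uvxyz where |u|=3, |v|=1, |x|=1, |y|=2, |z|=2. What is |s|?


|s| = |u| + |v| + |x| + |y| + |z|
= 3 + 1 + 1 + 2 + 2
= 4 + 1 + 4
= 5 + 4
= 9

9


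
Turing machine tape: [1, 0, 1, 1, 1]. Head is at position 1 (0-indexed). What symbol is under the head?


Tape: [1, 0, 1, 1, 1]
Positions: 0 1 2 3 4
Values:    1 0 1 1 1
Head at position 1
tape[1] = 0

0


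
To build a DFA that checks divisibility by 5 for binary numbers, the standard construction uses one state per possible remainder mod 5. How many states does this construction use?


Divisibility by 5 is tracked via the remainder mod 5: 0, 1, ..., 4
The construction assigns one state to each remainder
Number of remainders = 5

5


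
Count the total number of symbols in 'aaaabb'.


String: 'aaaabb'
Counting characters:
  'a' appears 4 time(s)
  'b' appears 2 time(s)
Total length = 4 + 2 = 6

6


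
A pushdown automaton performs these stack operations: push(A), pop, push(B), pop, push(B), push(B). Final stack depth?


Tracing stack operations:
  push(A) -> stack = [A], depth=1
  pop -> removed A, stack = [], depth=0
  push(B) -> stack = [B], depth=1
  pop -> removed B, stack = [], depth=0
  push(B) -> stack = [B], depth=1
  push(B) -> stack = [B,B], depth=2
Final depth = 2

2


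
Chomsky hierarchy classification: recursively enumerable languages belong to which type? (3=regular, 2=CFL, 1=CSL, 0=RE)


Chomsky hierarchy levels:
  Type 3: Regular (DFA/NFA/regex)
  Type 2: Context-free (PDA)
  Type 1: Context-sensitive
  Type 0: Recursively enumerable (TM)
'recursively enumerable' corresponds to Type 0

0


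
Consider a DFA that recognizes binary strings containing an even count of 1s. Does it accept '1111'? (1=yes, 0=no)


DFA has 2 states: q_even (start, accept=yes) and q_odd
Processing string '1111' character by character:
  Position 0: read '1', 1-count=1 -> q_odd
  Position 1: read '1', 1-count=2 -> q_even
  Position 2: read '1', 1-count=3 -> q_odd
  Position 3: read '1', 1-count=4 -> q_even
Final state: q_even, total 1s = 4 (even); the DFA requires an even count -> accept

1


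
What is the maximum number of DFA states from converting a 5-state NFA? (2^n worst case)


NFA has 5 states
Subset construction: each DFA state = subset of NFA states
Maximum subsets = 2^5
2^5 = 32

32


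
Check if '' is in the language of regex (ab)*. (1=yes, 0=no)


Pattern: (ab)*
String: ''
Pattern requires: zero or more repetitions of 'ab'
Pairs: []
All pairs are 'ab'? Yes
Result: 1

1


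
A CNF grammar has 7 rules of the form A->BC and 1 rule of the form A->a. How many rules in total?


CNF allows two rule forms:
  A -> BC (binary): 7 rules
  A -> a (terminal): 1 rule
Total = 7 + 1 = 8

8


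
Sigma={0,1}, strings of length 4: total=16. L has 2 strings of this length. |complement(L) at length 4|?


Alphabet: {0,1}
String length: 4
Total strings of length 4 = 2^4 = 16
Strings in L = 2
Complement = total - |L|
= 16 - 2
= 14

14


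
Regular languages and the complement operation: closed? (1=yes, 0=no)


Regular languages are closed under all standard operations:
- Union: Yes (product construction)
- Intersection: Yes (product construction)
- Complement: Yes (swap accept/reject)
- Concatenation: Yes (NFA construction)
Operation: complement -> Closed

1


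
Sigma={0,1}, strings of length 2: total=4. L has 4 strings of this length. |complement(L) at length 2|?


Alphabet: {0,1}
String length: 2
Total strings of length 2 = 2^2 = 4
Strings in L = 4
Complement = total - |L|
= 4 - 4
= 0

0


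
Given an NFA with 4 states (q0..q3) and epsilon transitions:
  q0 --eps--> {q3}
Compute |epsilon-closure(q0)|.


Starting from q0
Initialize closure = {q0}
Follow epsilon from q0 -> add q3
Final closure: {q0, q3}
Size = 2

2


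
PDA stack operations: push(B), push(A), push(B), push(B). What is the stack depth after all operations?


Tracing stack operations:
  push(B) -> stack = [B], depth=1
  push(A) -> stack = [B,A], depth=2
  push(B) -> stack = [B,A,B], depth=3
  push(B) -> stack = [B,A,B,B], depth=4
Final depth = 4

4


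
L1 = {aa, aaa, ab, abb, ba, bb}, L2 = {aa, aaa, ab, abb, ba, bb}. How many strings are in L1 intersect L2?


L1 = {aa, aaa, ab, abb, ba, bb}
L2 = {aa, aaa, ab, abb, ba, bb}
Checking each string in L1 against L2:
  'aa': in L2? Yes
  'aaa': in L2? Yes
  'ab': in L2? Yes
  'abb': in L2? Yes
  'ba': in L2? Yes
  'bb': in L2? Yes
Intersection = {aa, aaa, ab, abb, ba, bb}
|L1 ∩ L2| = 6

6


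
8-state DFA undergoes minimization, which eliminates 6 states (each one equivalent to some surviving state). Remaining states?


Original DFA: 8 states
Redundant states removed: 6
Minimized states = original - removed
= 8 - 6
= 2

2


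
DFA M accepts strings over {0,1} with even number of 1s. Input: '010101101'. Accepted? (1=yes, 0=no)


DFA has 2 states: q_even (start, accept=yes) and q_odd
Processing string '010101101' character by character:
  Position 0: read '0', 1-count=0 -> q_even (no change)
  Position 1: read '1', 1-count=1 -> q_odd
  Position 2: read '0', 1-count=1 -> q_odd (no change)
  Position 3: read '1', 1-count=2 -> q_even
  Position 4: read '0', 1-count=2 -> q_even (no change)
  Position 5: read '1', 1-count=3 -> q_odd
  Position 6: read '1', 1-count=4 -> q_even
  Position 7: read '0', 1-count=4 -> q_even (no change)
  Position 8: read '1', 1-count=5 -> q_odd
Final state: q_odd, total 1s = 5 (odd); the DFA requires an even count -> reject

0


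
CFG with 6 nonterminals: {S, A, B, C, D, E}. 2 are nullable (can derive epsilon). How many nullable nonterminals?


Nonterminals: {S, A, B, C, D, E}
A nonterminal is nullable if it can derive epsilon
Counting nullable nonterminals: 2
Total nullable = 2

2


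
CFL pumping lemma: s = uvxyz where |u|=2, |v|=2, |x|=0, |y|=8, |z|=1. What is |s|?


|s| = |u| + |v| + |x| + |y| + |z|
= 2 + 2 + 0 + 8 + 1
= 4 + 0 + 9
= 4 + 9
= 13

13


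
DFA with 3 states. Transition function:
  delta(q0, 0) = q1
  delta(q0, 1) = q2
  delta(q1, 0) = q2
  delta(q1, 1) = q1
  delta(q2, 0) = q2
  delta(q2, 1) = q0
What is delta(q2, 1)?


Looking up transition function:
delta(q2, 1) in the table
Row: q2, Column: 1
Result: q0

q0


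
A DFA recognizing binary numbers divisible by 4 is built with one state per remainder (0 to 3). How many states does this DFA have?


Divisibility by 4 is tracked via the remainder mod 4: 0, 1, ..., 3
The construction assigns one state to each remainder
Number of remainders = 4

4


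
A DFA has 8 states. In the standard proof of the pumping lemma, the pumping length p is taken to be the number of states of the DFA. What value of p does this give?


Pumping lemma for regular languages (standard proof):
Take p = |Q|, the number of DFA states.
Any string of length >= |Q| passes through |Q|+1 states while reading its first |Q| symbols,
so by pigeonhole some state repeats, giving the loop that can be pumped.
Here |Q| = 8
Therefore the proof uses p = 8

8


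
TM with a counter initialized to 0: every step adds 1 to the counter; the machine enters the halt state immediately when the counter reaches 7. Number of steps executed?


Counter starts at 0. Counting sequence:
  Step 1: counter = 1
  Step 2: counter = 2
  Step 3: counter = 3
  Step 4: counter = 4
  Step 5: counter = 5
  Step 6: counter = 6
  Step 7: counter = 7
Counter reached 7 -> halt
Total steps = 7

7


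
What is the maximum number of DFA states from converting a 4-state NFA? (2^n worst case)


NFA has 4 states
Subset construction: each DFA state = subset of NFA states
Maximum subsets = 2^4
2^4 = 16

16


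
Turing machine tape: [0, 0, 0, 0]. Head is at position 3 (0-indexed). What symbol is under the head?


Tape: [0, 0, 0, 0]
Positions: 0 1 2 3
Values:    0 0 0 0
Head at position 3
tape[3] = 0

0


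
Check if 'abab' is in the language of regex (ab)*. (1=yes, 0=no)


Pattern: (ab)*
String: 'abab'
Pattern requires: zero or more repetitions of 'ab'
Pairs: ['ab', 'ab']
All pairs are 'ab'? Yes
Result: 1

1


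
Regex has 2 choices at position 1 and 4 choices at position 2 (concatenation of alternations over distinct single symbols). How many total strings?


First group: 2 alternatives
Second group: 4 alternatives
Concatenation: each choice from group 1 pairs with each from group 2
Total = 2 x 4 = 8

8


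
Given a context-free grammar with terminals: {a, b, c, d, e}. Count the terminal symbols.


Terminal symbols: a, b, c, d, e
Counting each: a (#1), b (#2), c (#3), d (#4), e (#5)
Total = 5

5


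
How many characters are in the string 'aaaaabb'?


String: 'aaaaabb'
Counting characters:
  'a' appears 5 time(s)
  'b' appears 2 time(s)
Total length = 5 + 2 = 7

7


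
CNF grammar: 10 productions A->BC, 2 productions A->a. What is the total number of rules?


CNF allows two rule forms:
  A -> BC (binary): 10 rules
  A -> a (terminal): 2 rules
Total = 10 + 2 = 12

12


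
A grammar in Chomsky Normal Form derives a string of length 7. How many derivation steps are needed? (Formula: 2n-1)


Chomsky Normal Form derivation:
String length n = 7
Each step either:
  - Splits a nonterminal into two (n-1 such steps)
  - Converts a nonterminal to terminal (n such steps)
Total = (n-1) + n = 2n - 1
= 2(7) - 1
= 14 - 1
= 13

13


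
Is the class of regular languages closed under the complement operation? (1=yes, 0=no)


Regular languages are closed under:
- Union (DFA product construction)
- Intersection (DFA product construction)
- Complement (swap accept/reject states)
- Concatenation (NFA construction)
- Kleene star (NFA construction)
complement is in this list
Therefore: closed

1


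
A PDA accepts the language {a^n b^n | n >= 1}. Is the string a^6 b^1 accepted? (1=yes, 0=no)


Language requires equal numbers of a's and b's
PDA pushes for each 'a', pops for each 'b'
Number of a's = 6
Number of b's = 1
6 != 1 -> Reject

0


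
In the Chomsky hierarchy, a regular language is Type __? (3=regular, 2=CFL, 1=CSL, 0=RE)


Chomsky hierarchy levels:
  Type 3: Regular (DFA/NFA/regex)
  Type 2: Context-free (PDA)
  Type 1: Context-sensitive
  Type 0: Recursively enumerable (TM)
'regular' corresponds to Type 3

3


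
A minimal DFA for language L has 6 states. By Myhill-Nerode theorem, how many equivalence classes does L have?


Myhill-Nerode theorem:
Number of equivalence classes = number of states in minimal DFA
Minimal DFA states = 6
Therefore equivalence classes = 6

6


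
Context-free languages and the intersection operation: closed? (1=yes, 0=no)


CFL closure properties:
  Closed under: union, concatenation, Kleene star
  NOT closed under: intersection, complement
Operation 'intersection' is in not-closed list -> No (not closed)

0


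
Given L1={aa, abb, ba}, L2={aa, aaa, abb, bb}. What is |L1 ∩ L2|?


L1 = {aa, abb, ba}
L2 = {aa, aaa, abb, bb}
Checking each string in L1 against L2:
  'aa': in L2? Yes
  'abb': in L2? Yes
  'ba': in L2? No
Intersection = {aa, abb}
|L1 ∩ L2| = 2

2


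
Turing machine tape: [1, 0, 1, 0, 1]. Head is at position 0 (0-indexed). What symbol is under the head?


Tape: [1, 0, 1, 0, 1]
Positions: 0 1 2 3 4
Values:    1 0 1 0 1
Head at position 0
tape[0] = 1

1


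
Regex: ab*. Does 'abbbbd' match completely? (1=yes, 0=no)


Pattern: ab*
String: 'abbbbd'
Pattern requires: exactly one 'a' followed by zero or more 'b's
First char is 'a' -> OK
Rest 'bbbbd': all b's? No
Result: 0

0


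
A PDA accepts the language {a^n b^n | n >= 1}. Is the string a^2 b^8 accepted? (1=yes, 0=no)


Language requires equal numbers of a's and b's
PDA pushes for each 'a', pops for each 'b'
Number of a's = 2
Number of b's = 8
2 != 8 -> Reject

0


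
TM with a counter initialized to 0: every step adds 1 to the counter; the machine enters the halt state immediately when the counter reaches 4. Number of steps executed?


Counter starts at 0. Counting sequence:
  Step 1: counter = 1
  Step 2: counter = 2
  Step 3: counter = 3
  Step 4: counter = 4
Counter reached 4 -> halt
Total steps = 4

4


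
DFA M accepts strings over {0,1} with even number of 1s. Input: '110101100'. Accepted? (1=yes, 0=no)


DFA has 2 states: q_even (start, accept=yes) and q_odd
Processing string '110101100' character by character:
  Position 0: read '1', 1-count=1 -> q_odd
  Position 1: read '1', 1-count=2 -> q_even
  Position 2: read '0', 1-count=2 -> q_even (no change)
  Position 3: read '1', 1-count=3 -> q_odd
  Position 4: read '0', 1-count=3 -> q_odd (no change)
  Position 5: read '1', 1-count=4 -> q_even
  Position 6: read '1', 1-count=5 -> q_odd
  Position 7: read '0', 1-count=5 -> q_odd (no change)
  Position 8: read '0', 1-count=5 -> q_odd (no change)
Final state: q_odd, total 1s = 5 (odd); the DFA requires an even count -> reject

0


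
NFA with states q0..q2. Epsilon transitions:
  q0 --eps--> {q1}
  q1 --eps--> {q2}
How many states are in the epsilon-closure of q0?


Starting from q0
Initialize closure = {q0}
Follow epsilon from q0 -> add q1
Follow epsilon from q1 -> add q2
Final closure: {q0, q1, q2}
Size = 3

3


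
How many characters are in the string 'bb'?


String: 'bb'
Counting characters:
  'b' appears 2 time(s)
Total length = 0 + 2 = 2

2


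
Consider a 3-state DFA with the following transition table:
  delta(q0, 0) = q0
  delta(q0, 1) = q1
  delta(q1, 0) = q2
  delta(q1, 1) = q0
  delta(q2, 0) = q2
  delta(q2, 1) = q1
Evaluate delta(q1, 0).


Looking up transition function:
delta(q1, 0) in the table
Row: q1, Column: 0
Result: q2

q2


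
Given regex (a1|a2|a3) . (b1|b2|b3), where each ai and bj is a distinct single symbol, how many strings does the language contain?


First group: 3 alternatives
Second group: 3 alternatives
Concatenation: each choice from group 1 pairs with each from group 2
Total = 3 x 3 = 9

9


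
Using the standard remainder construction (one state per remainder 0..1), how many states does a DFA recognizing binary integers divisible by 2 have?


Divisibility by 2 is tracked via the remainder mod 2: 0, 1, ..., 1
The construction assigns one state to each remainder
Number of remainders = 2

2


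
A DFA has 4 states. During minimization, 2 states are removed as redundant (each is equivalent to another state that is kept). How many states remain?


Original DFA: 4 states
Redundant states removed: 2
Minimized states = original - removed
= 4 - 2
= 2

2


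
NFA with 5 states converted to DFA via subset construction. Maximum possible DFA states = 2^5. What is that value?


NFA has 5 states
Subset construction: each DFA state = subset of NFA states
Maximum subsets = 2^5
2^5 = 32

32


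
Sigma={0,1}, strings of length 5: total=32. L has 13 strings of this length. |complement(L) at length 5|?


Alphabet: {0,1}
String length: 5
Total strings of length 5 = 2^5 = 32
Strings in L = 13
Complement = total - |L|
= 32 - 13
= 19

19


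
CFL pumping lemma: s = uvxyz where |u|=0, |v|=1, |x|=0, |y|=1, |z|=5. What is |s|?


|s| = |u| + |v| + |x| + |y| + |z|
= 0 + 1 + 0 + 1 + 5
= 1 + 0 + 6
= 1 + 6
= 7

7


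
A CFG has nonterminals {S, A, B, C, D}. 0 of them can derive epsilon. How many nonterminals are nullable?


Nonterminals: {S, A, B, C, D}
A nonterminal is nullable if it can derive epsilon
Counting nullable nonterminals: 0
Total nullable = 0

0


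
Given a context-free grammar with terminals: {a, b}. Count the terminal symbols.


Terminal symbols: a, b
Counting each: a (#1), b (#2)
Total = 2

2


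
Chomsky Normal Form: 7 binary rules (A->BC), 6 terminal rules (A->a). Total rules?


CNF allows two rule forms:
  A -> BC (binary): 7 rules
  A -> a (terminal): 6 rules
Total = 7 + 6 = 13

13


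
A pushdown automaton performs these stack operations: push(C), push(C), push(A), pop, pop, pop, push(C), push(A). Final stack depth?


Tracing stack operations:
  push(C) -> stack = [C], depth=1
  push(C) -> stack = [C,C], depth=2
  push(A) -> stack = [C,C,A], depth=3
  pop -> removed A, stack = [C,C], depth=2
  pop -> removed C, stack = [C], depth=1
  pop -> removed C, stack = [], depth=0
  push(C) -> stack = [C], depth=1
  push(A) -> stack = [C,A], depth=2
Final depth = 2

2


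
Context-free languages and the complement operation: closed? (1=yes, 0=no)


CFL closure properties:
  Closed under: union, concatenation, Kleene star
  NOT closed under: intersection, complement
Operation 'complement' is in not-closed list -> No (not closed)

0


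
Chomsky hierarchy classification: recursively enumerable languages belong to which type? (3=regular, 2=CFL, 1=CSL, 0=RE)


Chomsky hierarchy levels:
  Type 3: Regular (DFA/NFA/regex)
  Type 2: Context-free (PDA)
  Type 1: Context-sensitive
  Type 0: Recursively enumerable (TM)
'recursively enumerable' corresponds to Type 0

0


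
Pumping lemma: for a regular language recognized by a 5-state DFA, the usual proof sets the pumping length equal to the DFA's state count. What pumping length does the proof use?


Pumping lemma for regular languages (standard proof):
Take p = |Q|, the number of DFA states.
Any string of length >= |Q| passes through |Q|+1 states while reading its first |Q| symbols,
so by pigeonhole some state repeats, giving the loop that can be pumped.
Here |Q| = 5
Therefore the proof uses p = 5

5


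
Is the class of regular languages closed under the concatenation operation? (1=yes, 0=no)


Regular languages are closed under:
- Union (DFA product construction)
- Intersection (DFA product construction)
- Complement (swap accept/reject states)
- Concatenation (NFA construction)
- Kleene star (NFA construction)
concatenation is in this list
Therefore: closed

1


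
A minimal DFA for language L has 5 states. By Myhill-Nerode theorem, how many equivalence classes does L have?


Myhill-Nerode theorem:
Number of equivalence classes = number of states in minimal DFA
Minimal DFA states = 5
Therefore equivalence classes = 5

5


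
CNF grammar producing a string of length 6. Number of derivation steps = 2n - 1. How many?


Chomsky Normal Form derivation:
String length n = 6
Each step either:
  - Splits a nonterminal into two (n-1 such steps)
  - Converts a nonterminal to terminal (n such steps)
Total = (n-1) + n = 2n - 1
= 2(6) - 1
= 12 - 1
= 11

11


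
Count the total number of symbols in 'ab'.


String: 'ab'
Counting characters:
  'a' appears 1 time(s)
  'b' appears 1 time(s)
Total length = 1 + 1 = 2

2


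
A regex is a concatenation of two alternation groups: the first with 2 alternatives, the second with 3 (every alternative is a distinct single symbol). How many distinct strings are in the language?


First group: 2 alternatives
Second group: 3 alternatives
Concatenation: each choice from group 1 pairs with each from group 2
Total = 2 x 3 = 6

6


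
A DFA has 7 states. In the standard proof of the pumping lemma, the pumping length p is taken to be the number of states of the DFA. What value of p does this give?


Pumping lemma for regular languages (standard proof):
Take p = |Q|, the number of DFA states.
Any string of length >= |Q| passes through |Q|+1 states while reading its first |Q| symbols,
so by pigeonhole some state repeats, giving the loop that can be pumped.
Here |Q| = 7
Therefore the proof uses p = 7

7


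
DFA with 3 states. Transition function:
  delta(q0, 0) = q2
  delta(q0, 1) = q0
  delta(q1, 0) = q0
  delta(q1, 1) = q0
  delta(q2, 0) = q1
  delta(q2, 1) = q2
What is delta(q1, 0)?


Looking up transition function:
delta(q1, 0) in the table
Row: q1, Column: 0
Result: q0

q0


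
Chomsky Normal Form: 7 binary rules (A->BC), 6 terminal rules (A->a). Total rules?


CNF allows two rule forms:
  A -> BC (binary): 7 rules
  A -> a (terminal): 6 rules
Total = 7 + 6 = 13

13


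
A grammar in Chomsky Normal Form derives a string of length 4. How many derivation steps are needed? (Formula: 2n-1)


Chomsky Normal Form derivation:
String length n = 4
Each step either:
  - Splits a nonterminal into two (n-1 such steps)
  - Converts a nonterminal to terminal (n such steps)
Total = (n-1) + n = 2n - 1
= 2(4) - 1
= 8 - 1
= 7

7


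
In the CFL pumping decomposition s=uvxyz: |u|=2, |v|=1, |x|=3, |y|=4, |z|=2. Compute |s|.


|s| = |u| + |v| + |x| + |y| + |z|
= 2 + 1 + 3 + 4 + 2
= 3 + 3 + 6
= 6 + 6
= 12

12


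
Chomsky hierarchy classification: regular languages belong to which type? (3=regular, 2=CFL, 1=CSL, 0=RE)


Chomsky hierarchy levels:
  Type 3: Regular (DFA/NFA/regex)
  Type 2: Context-free (PDA)
  Type 1: Context-sensitive
  Type 0: Recursively enumerable (TM)
'regular' corresponds to Type 3

3


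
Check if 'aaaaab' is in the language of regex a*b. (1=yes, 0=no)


Pattern: a*b
String: 'aaaaab'
Pattern requires: zero or more 'a's followed by exactly one 'b'
Found 5 leading 'a's
Remaining: 'b'
Remaining is exactly 'b' -> match
Result: 1

1


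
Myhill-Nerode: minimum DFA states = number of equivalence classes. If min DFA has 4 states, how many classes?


Myhill-Nerode theorem:
Number of equivalence classes = number of states in minimal DFA
Minimal DFA states = 4
Therefore equivalence classes = 4

4


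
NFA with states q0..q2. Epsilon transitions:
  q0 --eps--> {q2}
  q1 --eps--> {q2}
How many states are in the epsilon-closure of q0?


Starting from q0
Initialize closure = {q0}
Follow epsilon from q0 -> add q2
Final closure: {q0, q2}
Size = 2

2


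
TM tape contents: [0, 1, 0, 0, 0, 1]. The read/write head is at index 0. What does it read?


Tape: [0, 1, 0, 0, 0, 1]
Positions: 0 1 2 3 4 5
Values:    0 1 0 0 0 1
Head at position 0
tape[0] = 0

0


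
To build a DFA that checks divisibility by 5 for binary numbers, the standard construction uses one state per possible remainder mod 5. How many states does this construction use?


Divisibility by 5 is tracked via the remainder mod 5: 0, 1, ..., 4
The construction assigns one state to each remainder
Number of remainders = 5

5


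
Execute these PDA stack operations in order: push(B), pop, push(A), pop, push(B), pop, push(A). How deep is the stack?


Tracing stack operations:
  push(B) -> stack = [B], depth=1
  pop -> removed B, stack = [], depth=0
  push(A) -> stack = [A], depth=1
  pop -> removed A, stack = [], depth=0
  push(B) -> stack = [B], depth=1
  pop -> removed B, stack = [], depth=0
  push(A) -> stack = [A], depth=1
Final depth = 1

1


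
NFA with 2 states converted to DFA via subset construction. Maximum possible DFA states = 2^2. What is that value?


NFA has 2 states
Subset construction: each DFA state = subset of NFA states
Maximum subsets = 2^2
2^2 = 4

4


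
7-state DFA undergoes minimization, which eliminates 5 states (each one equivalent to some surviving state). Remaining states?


Original DFA: 7 states
Redundant states removed: 5
Minimized states = original - removed
= 7 - 5
= 2

2


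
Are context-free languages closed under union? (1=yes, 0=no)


CFL closure properties:
  Closed under: union, concatenation, Kleene star
  NOT closed under: intersection, complement
Operation 'union' is in closed list -> Yes (closed)

1


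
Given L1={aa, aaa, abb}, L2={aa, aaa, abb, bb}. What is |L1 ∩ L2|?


L1 = {aa, aaa, abb}
L2 = {aa, aaa, abb, bb}
Checking each string in L1 against L2:
  'aa': in L2? Yes
  'aaa': in L2? Yes
  'abb': in L2? Yes
Intersection = {aa, aaa, abb}
|L1 ∩ L2| = 3

3


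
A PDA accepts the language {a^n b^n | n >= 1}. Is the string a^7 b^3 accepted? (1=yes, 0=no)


Language requires equal numbers of a's and b's
PDA pushes for each 'a', pops for each 'b'
Number of a's = 7
Number of b's = 3
7 != 3 -> Reject

0


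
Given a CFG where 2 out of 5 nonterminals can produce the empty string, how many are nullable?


Nonterminals: {S, A, B, C, D}
A nonterminal is nullable if it can derive epsilon
Counting nullable nonterminals: 2
Total nullable = 2

2


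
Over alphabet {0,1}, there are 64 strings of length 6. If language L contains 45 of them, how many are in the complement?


Alphabet: {0,1}
String length: 6
Total strings of length 6 = 2^6 = 64
Strings in L = 45
Complement = total - |L|
= 64 - 45
= 19

19


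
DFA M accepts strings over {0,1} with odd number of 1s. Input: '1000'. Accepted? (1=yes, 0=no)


DFA has 2 states: q_even (start, accept=no) and q_odd
Processing string '1000' character by character:
  Position 0: read '1', 1-count=1 -> q_odd
  Position 1: read '0', 1-count=1 -> q_odd (no change)
  Position 2: read '0', 1-count=1 -> q_odd (no change)
  Position 3: read '0', 1-count=1 -> q_odd (no change)
Final state: q_odd, total 1s = 1 (odd); the DFA requires an odd count -> accept

1


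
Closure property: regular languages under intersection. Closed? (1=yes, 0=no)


Regular languages are closed under:
- Union (DFA product construction)
- Intersection (DFA product construction)
- Complement (swap accept/reject states)
- Concatenation (NFA construction)
- Kleene star (NFA construction)
intersection is in this list
Therefore: closed

1


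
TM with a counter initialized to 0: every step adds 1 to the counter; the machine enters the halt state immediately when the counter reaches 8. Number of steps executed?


Counter starts at 0. Counting sequence:
  Step 1: counter = 1
  Step 2: counter = 2
  Step 3: counter = 3
  Step 4: counter = 4
  Step 5: counter = 5
  Step 6: counter = 6
  Step 7: counter = 7
  Step 8: counter = 8
Counter reached 8 -> halt
Total steps = 8

8


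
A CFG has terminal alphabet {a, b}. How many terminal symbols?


Terminal symbols: a, b
Counting each: a (#1), b (#2)
Total = 2

2


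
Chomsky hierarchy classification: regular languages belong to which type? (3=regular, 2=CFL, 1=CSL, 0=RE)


Chomsky hierarchy levels:
  Type 3: Regular (DFA/NFA/regex)
  Type 2: Context-free (PDA)
  Type 1: Context-sensitive
  Type 0: Recursively enumerable (TM)
'regular' corresponds to Type 3

3


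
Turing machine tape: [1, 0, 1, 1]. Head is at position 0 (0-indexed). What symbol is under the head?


Tape: [1, 0, 1, 1]
Positions: 0 1 2 3
Values:    1 0 1 1
Head at position 0
tape[0] = 1

1


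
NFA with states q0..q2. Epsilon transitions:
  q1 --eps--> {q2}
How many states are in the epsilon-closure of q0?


Starting from q0
Initialize closure = {q0}
q0 has no outgoing epsilon transitions -> nothing to add
Final closure: {q0}
Size = 1

1


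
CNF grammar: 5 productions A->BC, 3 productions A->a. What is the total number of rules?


CNF allows two rule forms:
  A -> BC (binary): 5 rules
  A -> a (terminal): 3 rules
Total = 5 + 3 = 8

8


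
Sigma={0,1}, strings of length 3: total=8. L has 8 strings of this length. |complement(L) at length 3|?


Alphabet: {0,1}
String length: 3
Total strings of length 3 = 2^3 = 8
Strings in L = 8
Complement = total - |L|
= 8 - 8
= 0

0


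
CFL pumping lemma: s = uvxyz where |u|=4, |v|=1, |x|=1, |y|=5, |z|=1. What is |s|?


|s| = |u| + |v| + |x| + |y| + |z|
= 4 + 1 + 1 + 5 + 1
= 5 + 1 + 6
= 6 + 6
= 12

12
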